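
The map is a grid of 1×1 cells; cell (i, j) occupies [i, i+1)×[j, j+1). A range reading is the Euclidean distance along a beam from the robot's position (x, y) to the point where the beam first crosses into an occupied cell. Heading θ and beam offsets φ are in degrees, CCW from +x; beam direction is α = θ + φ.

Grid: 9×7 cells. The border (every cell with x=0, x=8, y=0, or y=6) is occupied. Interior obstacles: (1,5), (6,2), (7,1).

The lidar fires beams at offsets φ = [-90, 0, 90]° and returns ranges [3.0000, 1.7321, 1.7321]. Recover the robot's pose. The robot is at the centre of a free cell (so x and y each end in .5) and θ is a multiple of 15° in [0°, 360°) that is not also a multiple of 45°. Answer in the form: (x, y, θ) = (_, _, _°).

Candidates: 32 free-cell centres × 16 headings = 512 poses. Raycast each; keep the one whose scan matches to 4 dp.
  (6.5, 3.5, 30°): beam 1 = 0.5774 ≠ 3.0000 ✗
  (7.5, 2.5, 330°): beam 1 = 0.5774 ≠ 3.0000 ✗
  (4.5, 1.5, 210°): beam 1 = 5.0000 ≠ 3.0000 ✗
  (1.5, 1.5, 150°): beam 1 = 5.1962 ≠ 3.0000 ✗
  …
  (3.5, 4.5, 60°): r_1=3.0000, r_2=1.7321, r_3=1.7321 — all match ✓
Unique over the lattice → pose = (3.5, 4.5, 60°).

(x, y, θ) = (3.5, 4.5, 60°)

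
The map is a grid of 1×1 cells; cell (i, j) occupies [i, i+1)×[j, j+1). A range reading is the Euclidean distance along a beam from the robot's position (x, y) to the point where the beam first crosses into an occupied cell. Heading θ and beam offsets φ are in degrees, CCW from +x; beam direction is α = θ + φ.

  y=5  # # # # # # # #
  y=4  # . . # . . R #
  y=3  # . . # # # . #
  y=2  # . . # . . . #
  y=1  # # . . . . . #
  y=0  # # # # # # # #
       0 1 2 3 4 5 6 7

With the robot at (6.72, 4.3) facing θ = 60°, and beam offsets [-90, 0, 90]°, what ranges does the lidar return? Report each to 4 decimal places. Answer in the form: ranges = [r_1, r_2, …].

beam 1: φ=-90°, α=330°
  direction (0.8660, -0.5000); cell (6,4); t to first gridline: x 0.3233, y 0.6000 (then +1.1547 / +2.0000)
    (7,4) via x @ 0.3233  # hit
  → r_1 = 0.3233
beam 2: φ=0°, α=60°
  direction (0.5000, 0.8660); cell (6,4); t to first gridline: x 0.5600, y 0.8083 (then +2.0000 / +1.1547)
    (7,4) via x @ 0.5600  # hit
  → r_2 = 0.5600
beam 3: φ=90°, α=150°
  direction (-0.8660, 0.5000); cell (6,4); t to first gridline: x 0.8314, y 1.4000 (then +1.1547 / +2.0000)
    (5,4) via x @ 0.8314
    (5,5) via y @ 1.4000  # hit
  → r_3 = 1.4000

ranges = [0.3233, 0.5600, 1.4000]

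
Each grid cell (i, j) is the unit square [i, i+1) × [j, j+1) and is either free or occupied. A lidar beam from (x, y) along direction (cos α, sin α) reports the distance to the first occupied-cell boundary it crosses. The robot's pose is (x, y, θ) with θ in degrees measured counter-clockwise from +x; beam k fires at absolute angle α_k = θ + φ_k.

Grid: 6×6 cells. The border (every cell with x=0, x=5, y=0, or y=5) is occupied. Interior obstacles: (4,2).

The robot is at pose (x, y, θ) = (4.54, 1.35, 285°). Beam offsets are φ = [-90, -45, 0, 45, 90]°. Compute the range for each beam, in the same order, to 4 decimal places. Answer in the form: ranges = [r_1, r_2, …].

ranges = [1.3523, 0.4041, 0.3623, 0.5312, 0.4762]

beam 1: φ=-90°, α=195°
  direction (-0.9659, -0.2588); cell (4,1); t to first gridline: x 0.5590, y 1.3523 (then +1.0353 / +3.8637)
    (3,1) via x @ 0.5590
    (3,0) via y @ 1.3523  # hit
  → r_1 = 1.3523
beam 2: φ=-45°, α=240°
  direction (-0.5000, -0.8660); cell (4,1); t to first gridline: x 1.0800, y 0.4041 (then +2.0000 / +1.1547)
    (4,0) via y @ 0.4041  # hit
  → r_2 = 0.4041
beam 3: φ=0°, α=285°
  direction (0.2588, -0.9659); cell (4,1); t to first gridline: x 1.7773, y 0.3623 (then +3.8637 / +1.0353)
    (4,0) via y @ 0.3623  # hit
  → r_3 = 0.3623
beam 4: φ=45°, α=330°
  direction (0.8660, -0.5000); cell (4,1); t to first gridline: x 0.5312, y 0.7000 (then +1.1547 / +2.0000)
    (5,1) via x @ 0.5312  # hit
  → r_4 = 0.5312
beam 5: φ=90°, α=15°
  direction (0.9659, 0.2588); cell (4,1); t to first gridline: x 0.4762, y 2.5114 (then +1.0353 / +3.8637)
    (5,1) via x @ 0.4762  # hit
  → r_5 = 0.4762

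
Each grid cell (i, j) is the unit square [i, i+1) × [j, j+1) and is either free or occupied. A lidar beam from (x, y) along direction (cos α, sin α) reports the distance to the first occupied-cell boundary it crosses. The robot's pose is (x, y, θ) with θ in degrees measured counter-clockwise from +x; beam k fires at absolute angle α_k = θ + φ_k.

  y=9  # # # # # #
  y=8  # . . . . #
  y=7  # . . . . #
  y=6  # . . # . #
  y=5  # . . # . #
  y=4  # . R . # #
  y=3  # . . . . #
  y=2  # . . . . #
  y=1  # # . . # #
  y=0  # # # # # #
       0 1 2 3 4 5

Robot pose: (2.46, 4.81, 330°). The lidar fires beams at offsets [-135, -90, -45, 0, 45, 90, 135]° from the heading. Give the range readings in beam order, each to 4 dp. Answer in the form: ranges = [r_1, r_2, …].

beam 1: φ=-135°, α=195°
  direction (-0.9659, -0.2588); cell (2,4); t to first gridline: x 0.4762, y 3.1296 (then +1.0353 / +3.8637)
    (1,4) via x @ 0.4762
    (0,4) via x @ 1.5115  # hit
  → r_1 = 1.5115
beam 2: φ=-90°, α=240°
  direction (-0.5000, -0.8660); cell (2,4); t to first gridline: x 0.9200, y 0.9353 (then +2.0000 / +1.1547)
    (1,4) via x @ 0.9200
    (1,3) via y @ 0.9353
    (1,2) via y @ 2.0900
    (0,2) via x @ 2.9200  # hit
  → r_2 = 2.9200
beam 3: φ=-45°, α=285°
  direction (0.2588, -0.9659); cell (2,4); t to first gridline: x 2.0864, y 0.8386 (then +3.8637 / +1.0353)
    (2,3) via y @ 0.8386
    (2,2) via y @ 1.8738
    (3,2) via x @ 2.0864
    (3,1) via y @ 2.9091
    (3,0) via y @ 3.9444  # hit
  → r_3 = 3.9444
beam 4: φ=0°, α=330°
  direction (0.8660, -0.5000); cell (2,4); t to first gridline: x 0.6235, y 1.6200 (then +1.1547 / +2.0000)
    (3,4) via x @ 0.6235
    (3,3) via y @ 1.6200
    (4,3) via x @ 1.7782
    (5,3) via x @ 2.9329  # hit
  → r_4 = 2.9329
beam 5: φ=45°, α=15°
  direction (0.9659, 0.2588); cell (2,4); t to first gridline: x 0.5590, y 0.7341 (then +1.0353 / +3.8637)
    (3,4) via x @ 0.5590
    (3,5) via y @ 0.7341  # hit
  → r_5 = 0.7341
beam 6: φ=90°, α=60°
  direction (0.5000, 0.8660); cell (2,4); t to first gridline: x 1.0800, y 0.2194 (then +2.0000 / +1.1547)
    (2,5) via y @ 0.2194
    (3,5) via x @ 1.0800  # hit
  → r_6 = 1.0800
beam 7: φ=135°, α=105°
  direction (-0.2588, 0.9659); cell (2,4); t to first gridline: x 1.7773, y 0.1967 (then +3.8637 / +1.0353)
    (2,5) via y @ 0.1967
    (2,6) via y @ 1.2320
    (1,6) via x @ 1.7773
    (1,7) via y @ 2.2673
    (1,8) via y @ 3.3025
    (1,9) via y @ 4.3378  # hit
  → r_7 = 4.3378

ranges = [1.5115, 2.9200, 3.9444, 2.9329, 0.7341, 1.0800, 4.3378]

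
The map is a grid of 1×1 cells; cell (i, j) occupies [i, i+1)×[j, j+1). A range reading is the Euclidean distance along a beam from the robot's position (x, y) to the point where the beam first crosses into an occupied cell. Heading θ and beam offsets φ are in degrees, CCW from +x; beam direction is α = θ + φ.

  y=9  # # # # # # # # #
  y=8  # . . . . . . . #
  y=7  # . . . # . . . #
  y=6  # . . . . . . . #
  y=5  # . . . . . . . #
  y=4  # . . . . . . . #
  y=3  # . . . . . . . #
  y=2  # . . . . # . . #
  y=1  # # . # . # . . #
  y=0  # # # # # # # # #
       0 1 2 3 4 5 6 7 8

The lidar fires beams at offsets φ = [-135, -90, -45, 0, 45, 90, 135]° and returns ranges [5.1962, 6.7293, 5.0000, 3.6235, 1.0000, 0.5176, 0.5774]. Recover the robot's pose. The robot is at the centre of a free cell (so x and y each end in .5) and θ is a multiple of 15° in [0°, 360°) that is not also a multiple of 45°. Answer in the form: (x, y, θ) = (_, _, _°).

The pose lattice has 51·16 = 816 candidates. Test each by forward raycasting.
  (7.5, 4.5, 120°): beam 1 = 0.5176 ≠ 5.1962 ✗
  (4.5, 4.5, 330°): beam 1 = 3.6235 ≠ 5.1962 ✗
  (3.5, 7.5, 285°): beam 1 = 2.8868 ≠ 5.1962 ✗
  (7.5, 8.5, 120°): beam 1 = 0.5176 ≠ 5.1962 ✗
  …
  (7.5, 4.5, 255°): r_1=5.1962, r_2=6.7293, r_3=5.0000, r_4=3.6235, r_5=1.0000, r_6=0.5176, r_7=0.5774 — all match ✓
No second candidate reproduces the full scan.

(x, y, θ) = (7.5, 4.5, 255°)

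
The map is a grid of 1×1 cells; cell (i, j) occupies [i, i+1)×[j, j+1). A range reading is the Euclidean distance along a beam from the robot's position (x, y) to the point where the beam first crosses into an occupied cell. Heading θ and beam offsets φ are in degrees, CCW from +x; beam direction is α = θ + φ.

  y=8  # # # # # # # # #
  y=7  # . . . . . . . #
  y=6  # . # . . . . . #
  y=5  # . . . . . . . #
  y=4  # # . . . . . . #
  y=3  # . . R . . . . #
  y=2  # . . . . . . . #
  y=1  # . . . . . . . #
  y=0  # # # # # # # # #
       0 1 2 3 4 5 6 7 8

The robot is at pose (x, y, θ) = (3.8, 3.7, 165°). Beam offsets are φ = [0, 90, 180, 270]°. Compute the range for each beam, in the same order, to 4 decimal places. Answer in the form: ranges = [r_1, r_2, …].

beam 1: φ=0°, α=165°
  direction (-0.9659, 0.2588); cell (3,3); t to first gridline: x 0.8282, y 1.1591 (then +1.0353 / +3.8637)
    (2,3) via x @ 0.8282
    (2,4) via y @ 1.1591
    (1,4) via x @ 1.8635  # hit
  → r_1 = 1.8635
beam 2: φ=90°, α=255°
  direction (-0.2588, -0.9659); cell (3,3); t to first gridline: x 3.0910, y 0.7247 (then +3.8637 / +1.0353)
    (3,2) via y @ 0.7247
    (3,1) via y @ 1.7600
    (3,0) via y @ 2.7952  # hit
  → r_2 = 2.7952
beam 3: φ=180°, α=345°
  direction (0.9659, -0.2588); cell (3,3); t to first gridline: x 0.2071, y 2.7046 (then +1.0353 / +3.8637)
    (4,3) via x @ 0.2071
    (5,3) via x @ 1.2423
    (6,3) via x @ 2.2776
    (6,2) via y @ 2.7046
    (7,2) via x @ 3.3129
    (8,2) via x @ 4.3482  # hit
  → r_3 = 4.3482
beam 4: φ=270°, α=75°
  direction (0.2588, 0.9659); cell (3,3); t to first gridline: x 0.7727, y 0.3106 (then +3.8637 / +1.0353)
    (3,4) via y @ 0.3106
    (4,4) via x @ 0.7727
    (4,5) via y @ 1.3459
    (4,6) via y @ 2.3811
    (4,7) via y @ 3.4164
    (4,8) via y @ 4.4517  # hit
  → r_4 = 4.4517

ranges = [1.8635, 2.7952, 4.3482, 4.4517]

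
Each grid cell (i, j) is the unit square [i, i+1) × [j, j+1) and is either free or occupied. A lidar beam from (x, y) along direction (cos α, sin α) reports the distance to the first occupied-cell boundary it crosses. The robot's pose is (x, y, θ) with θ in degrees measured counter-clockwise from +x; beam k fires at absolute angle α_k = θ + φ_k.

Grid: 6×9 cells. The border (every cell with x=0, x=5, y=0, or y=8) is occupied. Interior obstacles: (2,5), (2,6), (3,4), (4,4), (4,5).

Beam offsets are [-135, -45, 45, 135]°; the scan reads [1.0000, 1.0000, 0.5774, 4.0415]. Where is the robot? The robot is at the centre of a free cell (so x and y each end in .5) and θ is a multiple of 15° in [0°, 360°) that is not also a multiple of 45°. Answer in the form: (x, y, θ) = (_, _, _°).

The pose lattice has 23·16 = 368 candidates. Test each by forward raycasting.
  (1.5, 3.5, 195°): beam 1 = 1.7321 ≠ 1.0000 ✗
  (2.5, 1.5, 330°): beam 1 = 1.5529 ≠ 1.0000 ✗
  (3.5, 6.5, 150°): beam 1 = 1.5529 ≠ 1.0000 ✗
  …
  (1.5, 4.5, 165°): r_1=1.0000, r_2=1.0000, r_3=0.5774, r_4=4.0415 — all match ✓
Only this pose fits every beam.

(x, y, θ) = (1.5, 4.5, 165°)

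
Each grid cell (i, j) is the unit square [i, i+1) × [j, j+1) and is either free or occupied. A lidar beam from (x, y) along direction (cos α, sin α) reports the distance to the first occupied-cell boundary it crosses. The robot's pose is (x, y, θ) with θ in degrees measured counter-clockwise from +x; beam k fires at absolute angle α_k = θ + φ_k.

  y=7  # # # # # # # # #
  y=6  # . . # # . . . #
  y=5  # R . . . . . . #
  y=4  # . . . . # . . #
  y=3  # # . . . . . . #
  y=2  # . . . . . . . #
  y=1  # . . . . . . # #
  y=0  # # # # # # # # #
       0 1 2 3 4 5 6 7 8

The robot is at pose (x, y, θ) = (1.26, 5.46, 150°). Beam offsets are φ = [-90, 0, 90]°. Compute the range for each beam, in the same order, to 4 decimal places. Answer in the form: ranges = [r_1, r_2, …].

ranges = [1.7782, 0.3002, 0.5200]

beam 1: φ=-90°, α=60°
  cosα=0.5000 sinα=0.8660 | (1,5) | tMaxX 1.4800 tMaxY 0.6235 | tΔX 2.0000 tΔY 1.1547
    t=0.6235 [y] (1,6)
    t=1.4800 [x] (2,6)
    t=1.7782 [y] (2,7) — stop
  → r_1 = 1.7782
beam 2: φ=0°, α=150°
  cosα=-0.8660 sinα=0.5000 | (1,5) | tMaxX 0.3002 tMaxY 1.0800 | tΔX 1.1547 tΔY 2.0000
    t=0.3002 [x] (0,5) — stop
  → r_2 = 0.3002
beam 3: φ=90°, α=240°
  cosα=-0.5000 sinα=-0.8660 | (1,5) | tMaxX 0.5200 tMaxY 0.5312 | tΔX 2.0000 tΔY 1.1547
    t=0.5200 [x] (0,5) — stop
  → r_3 = 0.5200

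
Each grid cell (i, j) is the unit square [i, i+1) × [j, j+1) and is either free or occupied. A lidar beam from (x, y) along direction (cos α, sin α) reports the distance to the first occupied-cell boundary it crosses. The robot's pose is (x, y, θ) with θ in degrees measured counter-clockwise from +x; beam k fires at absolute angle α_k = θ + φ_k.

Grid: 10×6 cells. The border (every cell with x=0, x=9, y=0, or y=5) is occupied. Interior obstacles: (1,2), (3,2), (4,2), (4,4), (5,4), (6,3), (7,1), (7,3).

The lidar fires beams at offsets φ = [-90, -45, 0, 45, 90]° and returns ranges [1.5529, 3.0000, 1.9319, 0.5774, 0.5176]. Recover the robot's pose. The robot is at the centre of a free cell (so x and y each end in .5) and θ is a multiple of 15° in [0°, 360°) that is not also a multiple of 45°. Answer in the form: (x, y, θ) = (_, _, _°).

(x, y, θ) = (1.5, 4.5, 15°)

The pose lattice has 24·16 = 384 candidates. Test each by forward raycasting.
  (2.5, 3.5, 165°): beam 2 = 1.7321 ≠ 3.0000 ✗
  (2.5, 1.5, 105°): beam 1 = 1.9319 ≠ 1.5529 ✗
  (3.5, 1.5, 210°): beam 1 = 0.5774 ≠ 1.5529 ✗
  (1.5, 1.5, 255°): beam 1 = 0.5176 ≠ 1.5529 ✗
  …
  (1.5, 4.5, 15°): r_1=1.5529, r_2=3.0000, r_3=1.9319, r_4=0.5774, r_5=0.5176 — all match ✓
No second candidate reproduces the full scan.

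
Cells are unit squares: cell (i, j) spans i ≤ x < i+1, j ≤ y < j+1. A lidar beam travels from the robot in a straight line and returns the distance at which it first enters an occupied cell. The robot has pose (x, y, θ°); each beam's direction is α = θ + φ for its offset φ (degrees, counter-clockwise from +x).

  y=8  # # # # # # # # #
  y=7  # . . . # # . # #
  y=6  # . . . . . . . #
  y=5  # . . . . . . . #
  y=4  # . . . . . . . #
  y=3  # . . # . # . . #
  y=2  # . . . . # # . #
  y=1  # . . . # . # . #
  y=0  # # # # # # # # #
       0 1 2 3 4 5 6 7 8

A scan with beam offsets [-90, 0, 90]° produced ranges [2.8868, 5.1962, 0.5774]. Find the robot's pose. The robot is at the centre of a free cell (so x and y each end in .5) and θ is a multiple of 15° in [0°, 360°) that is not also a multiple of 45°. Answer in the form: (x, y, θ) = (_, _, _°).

(x, y, θ) = (1.5, 2.5, 60°)

Candidates: 40 free-cell centres × 16 headings = 640 poses. Raycast each; keep the one whose scan matches to 4 dp.
  (7.5, 1.5, 165°): beam 1 = 1.9319 ≠ 2.8868 ✗
  (3.5, 4.5, 210°): beam 1 = 4.0415 ≠ 2.8868 ✗
  (1.5, 3.5, 345°): beam 1 = 1.9319 ≠ 2.8868 ✗
  (2.5, 2.5, 120°): beam 1 = 1.0000 ≠ 2.8868 ✗
  (5.5, 6.5, 210°): beam 1 = 0.5774 ≠ 2.8868 ✗
  …
  (1.5, 2.5, 60°): r_1=2.8868, r_2=5.1962, r_3=0.5774 — all match ✓
Only this pose fits every beam.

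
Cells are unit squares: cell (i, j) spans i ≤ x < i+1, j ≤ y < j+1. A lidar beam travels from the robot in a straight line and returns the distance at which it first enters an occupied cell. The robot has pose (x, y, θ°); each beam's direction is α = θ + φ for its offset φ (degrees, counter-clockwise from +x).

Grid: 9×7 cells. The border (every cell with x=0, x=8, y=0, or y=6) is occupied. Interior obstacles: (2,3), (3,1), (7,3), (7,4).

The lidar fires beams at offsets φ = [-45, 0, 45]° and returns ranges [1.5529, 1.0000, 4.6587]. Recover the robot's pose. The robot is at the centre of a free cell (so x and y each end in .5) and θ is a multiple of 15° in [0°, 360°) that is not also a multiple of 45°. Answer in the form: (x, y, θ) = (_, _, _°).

(x, y, θ) = (2.5, 2.5, 330°)

The pose lattice has 31·16 = 496 candidates. Test each by forward raycasting.
  (5.5, 2.5, 15°): beam 1 = 2.8868 ≠ 1.5529 ✗
  (4.5, 2.5, 60°): beam 1 = 2.5882 ≠ 1.5529 ✗
  (1.5, 3.5, 240°): beam 1 = 0.5176 ≠ 1.5529 ✗
  (7.5, 2.5, 75°): beam 1 = 0.5774 ≠ 1.5529 ✗
  (1.5, 3.5, 15°): beam 1 = 0.5774 ≠ 1.5529 ✗
  …
  (2.5, 2.5, 330°): r_1=1.5529, r_2=1.0000, r_3=4.6587 — all match ✓
Unique over the lattice → pose = (2.5, 2.5, 330°).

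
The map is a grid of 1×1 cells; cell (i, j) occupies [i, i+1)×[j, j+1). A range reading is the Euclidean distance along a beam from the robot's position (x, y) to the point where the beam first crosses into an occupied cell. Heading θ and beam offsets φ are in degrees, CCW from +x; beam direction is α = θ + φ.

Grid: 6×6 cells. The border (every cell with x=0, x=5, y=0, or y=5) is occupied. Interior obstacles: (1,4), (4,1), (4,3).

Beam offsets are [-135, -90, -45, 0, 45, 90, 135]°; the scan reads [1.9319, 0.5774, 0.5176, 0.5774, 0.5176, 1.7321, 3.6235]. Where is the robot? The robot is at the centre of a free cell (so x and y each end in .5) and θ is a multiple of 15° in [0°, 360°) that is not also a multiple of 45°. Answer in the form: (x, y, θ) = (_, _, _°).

The pose lattice has 13·16 = 208 candidates. Test each by forward raycasting.
  (3.5, 4.5, 255°): beam 1 = 0.5774 ≠ 1.9319 ✗
  (3.5, 4.5, 195°): beam 1 = 0.5774 ≠ 1.9319 ✗
  (1.5, 2.5, 165°): beam 1 = 2.8868 ≠ 1.9319 ✗
  (3.5, 1.5, 105°): beam 1 = 0.5774 ≠ 1.9319 ✗
  …
  (3.5, 1.5, 330°): r_1=1.9319, r_2=0.5774, r_3=0.5176, r_4=0.5774, r_5=0.5176, r_6=1.7321, r_7=3.6235 — all match ✓
Only this pose fits every beam.

(x, y, θ) = (3.5, 1.5, 330°)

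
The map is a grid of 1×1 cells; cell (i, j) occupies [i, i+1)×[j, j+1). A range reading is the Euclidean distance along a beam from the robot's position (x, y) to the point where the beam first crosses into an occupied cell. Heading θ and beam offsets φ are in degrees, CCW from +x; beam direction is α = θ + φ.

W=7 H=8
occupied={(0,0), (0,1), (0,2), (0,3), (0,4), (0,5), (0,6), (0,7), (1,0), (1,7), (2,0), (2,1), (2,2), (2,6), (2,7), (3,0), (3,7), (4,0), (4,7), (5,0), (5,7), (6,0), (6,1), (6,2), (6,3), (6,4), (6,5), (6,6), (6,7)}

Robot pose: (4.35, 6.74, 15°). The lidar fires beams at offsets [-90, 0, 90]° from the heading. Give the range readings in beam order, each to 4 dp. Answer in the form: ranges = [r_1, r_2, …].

ranges = [5.9425, 1.0046, 0.2692]

beam 1: φ=-90°, α=285°
  cosα=0.2588 sinα=-0.9659 | (4,6) | tMaxX 2.5114 tMaxY 0.7661 | tΔX 3.8637 tΔY 1.0353
    t=0.7661 [y] (4,5)
    t=1.8014 [y] (4,4)
    t=2.5114 [x] (5,4)
    t=2.8367 [y] (5,3)
    t=3.8719 [y] (5,2)
    t=4.9072 [y] (5,1)
    t=5.9425 [y] (5,0) — stop
  → r_1 = 5.9425
beam 2: φ=0°, α=15°
  cosα=0.9659 sinα=0.2588 | (4,6) | tMaxX 0.6729 tMaxY 1.0046 | tΔX 1.0353 tΔY 3.8637
    t=0.6729 [x] (5,6)
    t=1.0046 [y] (5,7) — stop
  → r_2 = 1.0046
beam 3: φ=90°, α=105°
  cosα=-0.2588 sinα=0.9659 | (4,6) | tMaxX 1.3523 tMaxY 0.2692 | tΔX 3.8637 tΔY 1.0353
    t=0.2692 [y] (4,7) — stop
  → r_3 = 0.2692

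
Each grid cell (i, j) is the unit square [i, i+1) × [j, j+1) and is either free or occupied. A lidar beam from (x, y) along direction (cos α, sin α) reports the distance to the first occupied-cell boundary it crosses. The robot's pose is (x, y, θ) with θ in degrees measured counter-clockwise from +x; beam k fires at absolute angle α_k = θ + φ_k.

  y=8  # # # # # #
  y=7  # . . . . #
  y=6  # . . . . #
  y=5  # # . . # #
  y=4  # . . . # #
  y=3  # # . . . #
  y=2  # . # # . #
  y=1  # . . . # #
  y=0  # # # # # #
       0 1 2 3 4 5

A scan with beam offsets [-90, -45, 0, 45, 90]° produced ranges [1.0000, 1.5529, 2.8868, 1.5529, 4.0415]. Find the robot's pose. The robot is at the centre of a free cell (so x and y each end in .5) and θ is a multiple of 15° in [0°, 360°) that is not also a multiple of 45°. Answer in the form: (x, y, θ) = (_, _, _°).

Candidates: 21 free-cell centres × 16 headings = 336 poses. Raycast each; keep the one whose scan matches to 4 dp.
  (2.5, 7.5, 195°): beam 1 = 0.5176 ≠ 1.0000 ✗
  (1.5, 1.5, 15°): beam 1 = 0.5176 ≠ 1.0000 ✗
  (3.5, 4.5, 285°): beam 1 = 1.9319 ≠ 1.0000 ✗
  (4.5, 6.5, 120°): beam 1 = 0.5774 ≠ 1.0000 ✗
  (3.5, 6.5, 165°): beam 1 = 1.5529 ≠ 1.0000 ✗
  …
  (2.5, 4.5, 330°): r_1=1.0000, r_2=1.5529, r_3=2.8868, r_4=1.5529, r_5=4.0415 — all match ✓
No second candidate reproduces the full scan.

(x, y, θ) = (2.5, 4.5, 330°)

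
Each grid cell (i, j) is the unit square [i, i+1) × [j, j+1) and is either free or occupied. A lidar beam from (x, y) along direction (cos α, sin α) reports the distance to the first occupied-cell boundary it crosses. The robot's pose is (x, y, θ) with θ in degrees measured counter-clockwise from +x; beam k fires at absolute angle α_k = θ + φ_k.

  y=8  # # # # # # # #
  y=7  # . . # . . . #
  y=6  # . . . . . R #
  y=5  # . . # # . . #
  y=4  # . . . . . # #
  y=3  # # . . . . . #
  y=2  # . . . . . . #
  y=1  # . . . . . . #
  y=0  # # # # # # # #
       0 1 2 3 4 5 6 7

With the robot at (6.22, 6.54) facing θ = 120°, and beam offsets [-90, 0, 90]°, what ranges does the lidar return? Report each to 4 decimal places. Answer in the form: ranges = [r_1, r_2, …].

ranges = [0.9007, 1.6859, 1.4087]

beam 1: φ=-90°, α=30°
  direction (0.8660, 0.5000); cell (6,6); t to first gridline: x 0.9007, y 0.9200 (then +1.1547 / +2.0000)
    (7,6) via x @ 0.9007  # hit
  → r_1 = 0.9007
beam 2: φ=0°, α=120°
  direction (-0.5000, 0.8660); cell (6,6); t to first gridline: x 0.4400, y 0.5312 (then +2.0000 / +1.1547)
    (5,6) via x @ 0.4400
    (5,7) via y @ 0.5312
    (5,8) via y @ 1.6859  # hit
  → r_2 = 1.6859
beam 3: φ=90°, α=210°
  direction (-0.8660, -0.5000); cell (6,6); t to first gridline: x 0.2540, y 1.0800 (then +1.1547 / +2.0000)
    (5,6) via x @ 0.2540
    (5,5) via y @ 1.0800
    (4,5) via x @ 1.4087  # hit
  → r_3 = 1.4087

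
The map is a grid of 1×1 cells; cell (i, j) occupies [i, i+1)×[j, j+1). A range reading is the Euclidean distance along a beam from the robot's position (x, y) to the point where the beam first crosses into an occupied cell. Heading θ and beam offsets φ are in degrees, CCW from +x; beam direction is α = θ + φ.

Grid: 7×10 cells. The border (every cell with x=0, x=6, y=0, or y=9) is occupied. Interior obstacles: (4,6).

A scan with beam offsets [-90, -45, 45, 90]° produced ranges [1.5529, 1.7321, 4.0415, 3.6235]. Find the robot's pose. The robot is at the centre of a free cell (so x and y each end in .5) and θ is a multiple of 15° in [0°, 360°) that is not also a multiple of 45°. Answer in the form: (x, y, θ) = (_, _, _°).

The pose lattice has 39·16 = 624 candidates. Test each by forward raycasting.
  (1.5, 2.5, 75°): beam 1 = 4.6587 ≠ 1.5529 ✗
  (1.5, 4.5, 15°): beam 1 = 3.6235 ≠ 1.5529 ✗
  (1.5, 1.5, 120°): beam 1 = 5.1962 ≠ 1.5529 ✗
  (3.5, 1.5, 30°): beam 1 = 0.5774 ≠ 1.5529 ✗
  (1.5, 7.5, 75°): beam 1 = 2.5882 ≠ 1.5529 ✗
  …
  (2.5, 4.5, 255°): r_1=1.5529, r_2=1.7321, r_3=4.0415, r_4=3.6235 — all match ✓
No second candidate reproduces the full scan.

(x, y, θ) = (2.5, 4.5, 255°)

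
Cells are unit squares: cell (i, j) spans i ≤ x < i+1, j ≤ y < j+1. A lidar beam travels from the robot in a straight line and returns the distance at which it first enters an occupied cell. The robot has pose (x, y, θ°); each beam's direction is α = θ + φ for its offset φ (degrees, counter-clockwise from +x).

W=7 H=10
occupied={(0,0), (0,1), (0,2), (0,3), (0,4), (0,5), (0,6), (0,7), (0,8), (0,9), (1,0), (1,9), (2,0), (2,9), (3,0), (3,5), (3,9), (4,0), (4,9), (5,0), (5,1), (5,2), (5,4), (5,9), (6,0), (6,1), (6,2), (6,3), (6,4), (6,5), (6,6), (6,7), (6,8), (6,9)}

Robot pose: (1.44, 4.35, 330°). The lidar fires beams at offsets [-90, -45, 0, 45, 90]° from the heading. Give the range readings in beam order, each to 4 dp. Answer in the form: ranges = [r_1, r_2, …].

beam 1: φ=-90°, α=240°
  dir = (cos 240°, sin 240°) = (-0.5000, -0.8660); from cell (1,4)
  next x-line at t=0.8800, next y-line at t=0.4041; Δt_x=2.0000, Δt_y=1.1547
    y: enter (1,3) at t=0.4041
    x: enter (0,3) at t=0.8800 ← occupied
  → r_1 = 0.8800
beam 2: φ=-45°, α=285°
  dir = (cos 285°, sin 285°) = (0.2588, -0.9659); from cell (1,4)
  next x-line at t=2.1637, next y-line at t=0.3623; Δt_x=3.8637, Δt_y=1.0353
    y: enter (1,3) at t=0.3623
    y: enter (1,2) at t=1.3976
    x: enter (2,2) at t=2.1637
    y: enter (2,1) at t=2.4329
    y: enter (2,0) at t=3.4682 ← occupied
  → r_2 = 3.4682
beam 3: φ=0°, α=330°
  dir = (cos 330°, sin 330°) = (0.8660, -0.5000); from cell (1,4)
  next x-line at t=0.6466, next y-line at t=0.7000; Δt_x=1.1547, Δt_y=2.0000
    x: enter (2,4) at t=0.6466
    y: enter (2,3) at t=0.7000
    x: enter (3,3) at t=1.8013
    y: enter (3,2) at t=2.7000
    x: enter (4,2) at t=2.9560
    x: enter (5,2) at t=4.1107 ← occupied
  → r_3 = 4.1107
beam 4: φ=45°, α=15°
  dir = (cos 15°, sin 15°) = (0.9659, 0.2588); from cell (1,4)
  next x-line at t=0.5798, next y-line at t=2.5114; Δt_x=1.0353, Δt_y=3.8637
    x: enter (2,4) at t=0.5798
    x: enter (3,4) at t=1.6150
    y: enter (3,5) at t=2.5114 ← occupied
  → r_4 = 2.5114
beam 5: φ=90°, α=60°
  dir = (cos 60°, sin 60°) = (0.5000, 0.8660); from cell (1,4)
  next x-line at t=1.1200, next y-line at t=0.7506; Δt_x=2.0000, Δt_y=1.1547
    y: enter (1,5) at t=0.7506
    x: enter (2,5) at t=1.1200
    y: enter (2,6) at t=1.9053
    y: enter (2,7) at t=3.0600
    x: enter (3,7) at t=3.1200
    y: enter (3,8) at t=4.2147
    x: enter (4,8) at t=5.1200
    y: enter (4,9) at t=5.3694 ← occupied
  → r_5 = 5.3694

ranges = [0.8800, 3.4682, 4.1107, 2.5114, 5.3694]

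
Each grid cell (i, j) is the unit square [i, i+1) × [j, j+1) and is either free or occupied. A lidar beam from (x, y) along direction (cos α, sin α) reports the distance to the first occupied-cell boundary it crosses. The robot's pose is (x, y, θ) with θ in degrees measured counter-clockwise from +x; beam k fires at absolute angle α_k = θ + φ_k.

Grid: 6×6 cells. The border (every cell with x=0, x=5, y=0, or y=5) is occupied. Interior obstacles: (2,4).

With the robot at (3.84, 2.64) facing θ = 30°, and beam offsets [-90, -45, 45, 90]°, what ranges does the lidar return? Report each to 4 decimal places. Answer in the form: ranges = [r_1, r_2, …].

beam 1: φ=-90°, α=300°
  d=(0.5000,-0.8660)  start (3,2)  tX=0.3200 tY=0.7390  stride 1/|dx|=2.0000 1/|dy|=1.1547
    cross x-line → (4,2), t=0.3200
    cross y-line → (4,1), t=0.7390
    cross y-line → (4,0), t=1.8937 (wall)
  → r_1 = 1.8937
beam 2: φ=-45°, α=345°
  d=(0.9659,-0.2588)  start (3,2)  tX=0.1656 tY=2.4728  stride 1/|dx|=1.0353 1/|dy|=3.8637
    cross x-line → (4,2), t=0.1656
    cross x-line → (5,2), t=1.2009 (wall)
  → r_2 = 1.2009
beam 3: φ=45°, α=75°
  d=(0.2588,0.9659)  start (3,2)  tX=0.6182 tY=0.3727  stride 1/|dx|=3.8637 1/|dy|=1.0353
    cross y-line → (3,3), t=0.3727
    cross x-line → (4,3), t=0.6182
    cross y-line → (4,4), t=1.4080
    cross y-line → (4,5), t=2.4433 (wall)
  → r_3 = 2.4433
beam 4: φ=90°, α=120°
  d=(-0.5000,0.8660)  start (3,2)  tX=1.6800 tY=0.4157  stride 1/|dx|=2.0000 1/|dy|=1.1547
    cross y-line → (3,3), t=0.4157
    cross y-line → (3,4), t=1.5704
    cross x-line → (2,4), t=1.6800 (wall)
  → r_4 = 1.6800

ranges = [1.8937, 1.2009, 2.4433, 1.6800]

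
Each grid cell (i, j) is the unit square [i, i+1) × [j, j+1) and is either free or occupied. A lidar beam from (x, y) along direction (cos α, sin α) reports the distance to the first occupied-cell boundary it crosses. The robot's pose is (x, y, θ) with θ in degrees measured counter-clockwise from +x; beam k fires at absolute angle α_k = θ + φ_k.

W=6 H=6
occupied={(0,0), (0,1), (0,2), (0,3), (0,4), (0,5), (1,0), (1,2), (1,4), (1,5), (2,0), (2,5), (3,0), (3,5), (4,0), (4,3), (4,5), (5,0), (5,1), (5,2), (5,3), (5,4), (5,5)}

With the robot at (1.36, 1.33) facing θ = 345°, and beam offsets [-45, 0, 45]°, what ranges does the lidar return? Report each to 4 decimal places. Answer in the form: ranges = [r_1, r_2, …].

ranges = [0.3811, 1.2750, 3.3400]

beam 1: φ=-45°, α=300°
  cosα=0.5000 sinα=-0.8660 | (1,1) | tMaxX 1.2800 tMaxY 0.3811 | tΔX 2.0000 tΔY 1.1547
    t=0.3811 [y] (1,0) — stop
  → r_1 = 0.3811
beam 2: φ=0°, α=345°
  cosα=0.9659 sinα=-0.2588 | (1,1) | tMaxX 0.6626 tMaxY 1.2750 | tΔX 1.0353 tΔY 3.8637
    t=0.6626 [x] (2,1)
    t=1.2750 [y] (2,0) — stop
  → r_2 = 1.2750
beam 3: φ=45°, α=30°
  cosα=0.8660 sinα=0.5000 | (1,1) | tMaxX 0.7390 tMaxY 1.3400 | tΔX 1.1547 tΔY 2.0000
    t=0.7390 [x] (2,1)
    t=1.3400 [y] (2,2)
    t=1.8937 [x] (3,2)
    t=3.0484 [x] (4,2)
    t=3.3400 [y] (4,3) — stop
  → r_3 = 3.3400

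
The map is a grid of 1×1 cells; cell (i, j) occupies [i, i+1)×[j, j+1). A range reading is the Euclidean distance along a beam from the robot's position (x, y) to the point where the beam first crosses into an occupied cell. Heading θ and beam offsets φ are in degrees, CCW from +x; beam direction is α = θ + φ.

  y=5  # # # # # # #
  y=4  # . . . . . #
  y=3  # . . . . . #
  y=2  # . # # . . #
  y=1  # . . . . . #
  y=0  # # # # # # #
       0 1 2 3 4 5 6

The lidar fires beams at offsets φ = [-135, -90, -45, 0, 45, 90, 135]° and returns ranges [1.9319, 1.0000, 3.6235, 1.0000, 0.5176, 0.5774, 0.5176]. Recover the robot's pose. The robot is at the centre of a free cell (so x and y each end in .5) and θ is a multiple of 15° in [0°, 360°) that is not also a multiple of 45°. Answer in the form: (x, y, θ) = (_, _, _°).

Enumerate (i+0.5, j+0.5, θ) over the 18 free cells and 16 admissible headings. For each, cast all 7 beams and compare to the given ranges.
  (3.5, 1.5, 345°): beam 1 = 1.0000 ≠ 1.9319 ✗
  (4.5, 3.5, 210°): beam 1 = 1.5529 ≠ 1.9319 ✗
  (5.5, 1.5, 330°): beam 2 = 0.5774 ≠ 1.0000 ✗
  (2.5, 3.5, 120°): beam 1 = 3.6235 ≠ 1.9319 ✗
  …
  (1.5, 1.5, 120°): r_1=1.9319, r_2=1.0000, r_3=3.6235, r_4=1.0000, r_5=0.5176, r_6=0.5774, r_7=0.5176 — all match ✓
No second candidate reproduces the full scan.

(x, y, θ) = (1.5, 1.5, 120°)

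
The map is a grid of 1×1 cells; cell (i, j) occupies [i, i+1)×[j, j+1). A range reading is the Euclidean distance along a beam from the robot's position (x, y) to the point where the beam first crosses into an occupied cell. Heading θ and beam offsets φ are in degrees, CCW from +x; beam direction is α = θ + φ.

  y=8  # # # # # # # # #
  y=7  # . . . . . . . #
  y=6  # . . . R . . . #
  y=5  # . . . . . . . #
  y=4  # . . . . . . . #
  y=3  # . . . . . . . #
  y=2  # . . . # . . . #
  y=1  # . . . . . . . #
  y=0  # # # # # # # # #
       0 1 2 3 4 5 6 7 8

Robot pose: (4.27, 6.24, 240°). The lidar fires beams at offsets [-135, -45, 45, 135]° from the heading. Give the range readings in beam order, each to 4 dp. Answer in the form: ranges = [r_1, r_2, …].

ranges = [1.8221, 3.3854, 5.4248, 3.8616]

beam 1: φ=-135°, α=105°
  cosα=-0.2588 sinα=0.9659 | (4,6) | tMaxX 1.0432 tMaxY 0.7868 | tΔX 3.8637 tΔY 1.0353
    t=0.7868 [y] (4,7)
    t=1.0432 [x] (3,7)
    t=1.8221 [y] (3,8) — stop
  → r_1 = 1.8221
beam 2: φ=-45°, α=195°
  cosα=-0.9659 sinα=-0.2588 | (4,6) | tMaxX 0.2795 tMaxY 0.9273 | tΔX 1.0353 tΔY 3.8637
    t=0.2795 [x] (3,6)
    t=0.9273 [y] (3,5)
    t=1.3148 [x] (2,5)
    t=2.3501 [x] (1,5)
    t=3.3854 [x] (0,5) — stop
  → r_2 = 3.3854
beam 3: φ=45°, α=285°
  cosα=0.2588 sinα=-0.9659 | (4,6) | tMaxX 2.8205 tMaxY 0.2485 | tΔX 3.8637 tΔY 1.0353
    t=0.2485 [y] (4,5)
    t=1.2837 [y] (4,4)
    t=2.3190 [y] (4,3)
    t=2.8205 [x] (5,3)
    t=3.3543 [y] (5,2)
    t=4.3896 [y] (5,1)
    t=5.4248 [y] (5,0) — stop
  → r_3 = 5.4248
beam 4: φ=135°, α=15°
  cosα=0.9659 sinα=0.2588 | (4,6) | tMaxX 0.7558 tMaxY 2.9364 | tΔX 1.0353 tΔY 3.8637
    t=0.7558 [x] (5,6)
    t=1.7910 [x] (6,6)
    t=2.8263 [x] (7,6)
    t=2.9364 [y] (7,7)
    t=3.8616 [x] (8,7) — stop
  → r_4 = 3.8616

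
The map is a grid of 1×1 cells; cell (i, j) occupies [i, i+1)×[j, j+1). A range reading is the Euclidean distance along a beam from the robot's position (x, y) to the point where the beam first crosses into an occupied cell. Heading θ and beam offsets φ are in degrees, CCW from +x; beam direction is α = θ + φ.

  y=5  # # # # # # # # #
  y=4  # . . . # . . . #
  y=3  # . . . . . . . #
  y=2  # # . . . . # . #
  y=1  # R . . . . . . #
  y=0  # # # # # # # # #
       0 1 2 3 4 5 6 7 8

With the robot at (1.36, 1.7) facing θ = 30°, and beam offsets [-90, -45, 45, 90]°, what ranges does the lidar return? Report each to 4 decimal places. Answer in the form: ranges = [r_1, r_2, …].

beam 1: φ=-90°, α=300°
  dir = (cos 300°, sin 300°) = (0.5000, -0.8660); from cell (1,1)
  next x-line at t=1.2800, next y-line at t=0.8083; Δt_x=2.0000, Δt_y=1.1547
    y: enter (1,0) at t=0.8083 ← occupied
  → r_1 = 0.8083
beam 2: φ=-45°, α=345°
  dir = (cos 345°, sin 345°) = (0.9659, -0.2588); from cell (1,1)
  next x-line at t=0.6626, next y-line at t=2.7046; Δt_x=1.0353, Δt_y=3.8637
    x: enter (2,1) at t=0.6626
    x: enter (3,1) at t=1.6979
    y: enter (3,0) at t=2.7046 ← occupied
  → r_2 = 2.7046
beam 3: φ=45°, α=75°
  dir = (cos 75°, sin 75°) = (0.2588, 0.9659); from cell (1,1)
  next x-line at t=2.4728, next y-line at t=0.3106; Δt_x=3.8637, Δt_y=1.0353
    y: enter (1,2) at t=0.3106 ← occupied
  → r_3 = 0.3106
beam 4: φ=90°, α=120°
  dir = (cos 120°, sin 120°) = (-0.5000, 0.8660); from cell (1,1)
  next x-line at t=0.7200, next y-line at t=0.3464; Δt_x=2.0000, Δt_y=1.1547
    y: enter (1,2) at t=0.3464 ← occupied
  → r_4 = 0.3464

ranges = [0.8083, 2.7046, 0.3106, 0.3464]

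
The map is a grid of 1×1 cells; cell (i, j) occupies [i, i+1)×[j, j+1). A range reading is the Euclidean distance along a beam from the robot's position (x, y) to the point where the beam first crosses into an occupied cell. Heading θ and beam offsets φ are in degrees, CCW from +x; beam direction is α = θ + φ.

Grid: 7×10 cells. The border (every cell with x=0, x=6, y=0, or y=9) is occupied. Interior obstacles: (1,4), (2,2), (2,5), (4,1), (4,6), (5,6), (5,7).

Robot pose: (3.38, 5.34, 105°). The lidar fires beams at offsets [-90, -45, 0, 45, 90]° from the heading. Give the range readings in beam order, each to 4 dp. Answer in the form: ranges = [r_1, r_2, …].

ranges = [2.5500, 1.2400, 3.7891, 0.4388, 0.3934]

beam 1: φ=-90°, α=15°
  cosα=0.9659 sinα=0.2588 | (3,5) | tMaxX 0.6419 tMaxY 2.5500 | tΔX 1.0353 tΔY 3.8637
    t=0.6419 [x] (4,5)
    t=1.6771 [x] (5,5)
    t=2.5500 [y] (5,6) — stop
  → r_1 = 2.5500
beam 2: φ=-45°, α=60°
  cosα=0.5000 sinα=0.8660 | (3,5) | tMaxX 1.2400 tMaxY 0.7621 | tΔX 2.0000 tΔY 1.1547
    t=0.7621 [y] (3,6)
    t=1.2400 [x] (4,6) — stop
  → r_2 = 1.2400
beam 3: φ=0°, α=105°
  cosα=-0.2588 sinα=0.9659 | (3,5) | tMaxX 1.4682 tMaxY 0.6833 | tΔX 3.8637 tΔY 1.0353
    t=0.6833 [y] (3,6)
    t=1.4682 [x] (2,6)
    t=1.7186 [y] (2,7)
    t=2.7538 [y] (2,8)
    t=3.7891 [y] (2,9) — stop
  → r_3 = 3.7891
beam 4: φ=45°, α=150°
  cosα=-0.8660 sinα=0.5000 | (3,5) | tMaxX 0.4388 tMaxY 1.3200 | tΔX 1.1547 tΔY 2.0000
    t=0.4388 [x] (2,5) — stop
  → r_4 = 0.4388
beam 5: φ=90°, α=195°
  cosα=-0.9659 sinα=-0.2588 | (3,5) | tMaxX 0.3934 tMaxY 1.3137 | tΔX 1.0353 tΔY 3.8637
    t=0.3934 [x] (2,5) — stop
  → r_5 = 0.3934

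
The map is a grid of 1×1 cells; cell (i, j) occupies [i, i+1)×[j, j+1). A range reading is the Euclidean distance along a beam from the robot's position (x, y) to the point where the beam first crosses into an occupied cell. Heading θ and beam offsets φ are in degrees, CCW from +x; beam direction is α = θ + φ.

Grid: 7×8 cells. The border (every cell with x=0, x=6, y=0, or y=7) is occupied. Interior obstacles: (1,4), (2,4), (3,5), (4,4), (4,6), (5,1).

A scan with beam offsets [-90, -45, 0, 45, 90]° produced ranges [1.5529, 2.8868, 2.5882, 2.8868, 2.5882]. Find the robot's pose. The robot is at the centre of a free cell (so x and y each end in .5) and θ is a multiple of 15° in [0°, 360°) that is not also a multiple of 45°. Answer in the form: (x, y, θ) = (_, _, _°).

(x, y, θ) = (3.5, 1.5, 75°)

The pose lattice has 24·16 = 384 candidates. Test each by forward raycasting.
  (4.5, 2.5, 255°): beam 1 = 3.6235 ≠ 1.5529 ✗
  (3.5, 1.5, 240°): beam 1 = 2.8868 ≠ 1.5529 ✗
  (5.5, 2.5, 210°): beam 1 = 1.7321 ≠ 1.5529 ✗
  (4.5, 2.5, 195°): beam 2 = 3.0000 ≠ 2.8868 ✗
  …
  (3.5, 1.5, 75°): r_1=1.5529, r_2=2.8868, r_3=2.5882, r_4=2.8868, r_5=2.5882 — all match ✓
Unique over the lattice → pose = (3.5, 1.5, 75°).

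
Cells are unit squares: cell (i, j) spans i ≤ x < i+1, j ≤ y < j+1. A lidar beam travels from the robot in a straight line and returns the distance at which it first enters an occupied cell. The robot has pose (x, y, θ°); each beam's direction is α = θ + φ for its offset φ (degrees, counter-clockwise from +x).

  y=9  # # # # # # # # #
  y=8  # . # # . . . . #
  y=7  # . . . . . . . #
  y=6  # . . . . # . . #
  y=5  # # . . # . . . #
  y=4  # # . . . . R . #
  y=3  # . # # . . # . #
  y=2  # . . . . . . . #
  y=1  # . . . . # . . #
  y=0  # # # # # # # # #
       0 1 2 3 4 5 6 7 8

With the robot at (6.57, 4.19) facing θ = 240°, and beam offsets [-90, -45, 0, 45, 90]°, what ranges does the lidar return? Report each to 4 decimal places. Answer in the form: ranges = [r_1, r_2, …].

ranges = [1.8129, 2.6607, 0.2194, 0.1967, 0.3800]

beam 1: φ=-90°, α=150°
  dir = (cos 150°, sin 150°) = (-0.8660, 0.5000); from cell (6,4)
  next x-line at t=0.6582, next y-line at t=1.6200; Δt_x=1.1547, Δt_y=2.0000
    x: enter (5,4) at t=0.6582
    y: enter (5,5) at t=1.6200
    x: enter (4,5) at t=1.8129 ← occupied
  → r_1 = 1.8129
beam 2: φ=-45°, α=195°
  dir = (cos 195°, sin 195°) = (-0.9659, -0.2588); from cell (6,4)
  next x-line at t=0.5901, next y-line at t=0.7341; Δt_x=1.0353, Δt_y=3.8637
    x: enter (5,4) at t=0.5901
    y: enter (5,3) at t=0.7341
    x: enter (4,3) at t=1.6254
    x: enter (3,3) at t=2.6607 ← occupied
  → r_2 = 2.6607
beam 3: φ=0°, α=240°
  dir = (cos 240°, sin 240°) = (-0.5000, -0.8660); from cell (6,4)
  next x-line at t=1.1400, next y-line at t=0.2194; Δt_x=2.0000, Δt_y=1.1547
    y: enter (6,3) at t=0.2194 ← occupied
  → r_3 = 0.2194
beam 4: φ=45°, α=285°
  dir = (cos 285°, sin 285°) = (0.2588, -0.9659); from cell (6,4)
  next x-line at t=1.6614, next y-line at t=0.1967; Δt_x=3.8637, Δt_y=1.0353
    y: enter (6,3) at t=0.1967 ← occupied
  → r_4 = 0.1967
beam 5: φ=90°, α=330°
  dir = (cos 330°, sin 330°) = (0.8660, -0.5000); from cell (6,4)
  next x-line at t=0.4965, next y-line at t=0.3800; Δt_x=1.1547, Δt_y=2.0000
    y: enter (6,3) at t=0.3800 ← occupied
  → r_5 = 0.3800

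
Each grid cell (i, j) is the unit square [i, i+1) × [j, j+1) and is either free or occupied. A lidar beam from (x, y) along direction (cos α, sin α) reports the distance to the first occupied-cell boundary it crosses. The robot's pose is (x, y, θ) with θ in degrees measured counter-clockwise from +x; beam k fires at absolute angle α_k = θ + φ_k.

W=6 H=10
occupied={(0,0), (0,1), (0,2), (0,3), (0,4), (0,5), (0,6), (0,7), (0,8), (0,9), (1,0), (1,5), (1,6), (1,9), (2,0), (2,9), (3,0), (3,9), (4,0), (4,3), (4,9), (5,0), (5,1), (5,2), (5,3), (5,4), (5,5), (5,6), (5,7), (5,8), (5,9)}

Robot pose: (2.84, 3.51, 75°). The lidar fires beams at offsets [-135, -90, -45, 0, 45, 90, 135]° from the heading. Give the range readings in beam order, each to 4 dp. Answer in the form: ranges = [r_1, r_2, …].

beam 1: φ=-135°, α=300°
  direction (0.5000, -0.8660); cell (2,3); t to first gridline: x 0.3200, y 0.5889 (then +2.0000 / +1.1547)
    (3,3) via x @ 0.3200
    (3,2) via y @ 0.5889
    (3,1) via y @ 1.7436
    (4,1) via x @ 2.3200
    (4,0) via y @ 2.8983  # hit
  → r_1 = 2.8983
beam 2: φ=-90°, α=345°
  direction (0.9659, -0.2588); cell (2,3); t to first gridline: x 0.1656, y 1.9705 (then +1.0353 / +3.8637)
    (3,3) via x @ 0.1656
    (4,3) via x @ 1.2009  # hit
  → r_2 = 1.2009
beam 3: φ=-45°, α=30°
  direction (0.8660, 0.5000); cell (2,3); t to first gridline: x 0.1848, y 0.9800 (then +1.1547 / +2.0000)
    (3,3) via x @ 0.1848
    (3,4) via y @ 0.9800
    (4,4) via x @ 1.3395
    (5,4) via x @ 2.4942  # hit
  → r_3 = 2.4942
beam 4: φ=0°, α=75°
  direction (0.2588, 0.9659); cell (2,3); t to first gridline: x 0.6182, y 0.5073 (then +3.8637 / +1.0353)
    (2,4) via y @ 0.5073
    (3,4) via x @ 0.6182
    (3,5) via y @ 1.5426
    (3,6) via y @ 2.5778
    (3,7) via y @ 3.6131
    (4,7) via x @ 4.4819
    (4,8) via y @ 4.6484
    (4,9) via y @ 5.6837  # hit
  → r_4 = 5.6837
beam 5: φ=45°, α=120°
  direction (-0.5000, 0.8660); cell (2,3); t to first gridline: x 1.6800, y 0.5658 (then +2.0000 / +1.1547)
    (2,4) via y @ 0.5658
    (1,4) via x @ 1.6800
    (1,5) via y @ 1.7205  # hit
  → r_5 = 1.7205
beam 6: φ=90°, α=165°
  direction (-0.9659, 0.2588); cell (2,3); t to first gridline: x 0.8696, y 1.8932 (then +1.0353 / +3.8637)
    (1,3) via x @ 0.8696
    (1,4) via y @ 1.8932
    (0,4) via x @ 1.9049  # hit
  → r_6 = 1.9049
beam 7: φ=135°, α=210°
  direction (-0.8660, -0.5000); cell (2,3); t to first gridline: x 0.9699, y 1.0200 (then +1.1547 / +2.0000)
    (1,3) via x @ 0.9699
    (1,2) via y @ 1.0200
    (0,2) via x @ 2.1246  # hit
  → r_7 = 2.1246

ranges = [2.8983, 1.2009, 2.4942, 5.6837, 1.7205, 1.9049, 2.1246]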